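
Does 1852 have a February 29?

1852 is a leap year.

Yes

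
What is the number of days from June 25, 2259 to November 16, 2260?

510

June 2259: 30 − 25 = 5 days remain.
Then 16 full months totalling 489 days.
November 1–16, 2260: 16 days.
Total: 5 + 489 + 16 = 510 days.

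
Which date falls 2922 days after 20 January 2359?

20 January 2367

Count 2922 days after January 20, 2359:
From January 20, 2359 to January 20, 2367: 8 years, of which 2 contain a Feb 29 — 6×365 + 2×366 = 2922 days.
Total: 2922 days.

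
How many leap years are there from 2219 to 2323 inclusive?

25

Years divisible by 4: 2220, 2224, …, 2320 — 26 in all.
Of these, 2300 is divisible by 100 but not 400, so not leap.
Leap years: 26 − 1 = 25.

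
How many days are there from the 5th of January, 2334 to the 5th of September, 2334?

January 2334: 31 − 5 = 26 days remain.
Then February 2334 (28), March (31), April (30), May (31), June (30), July (31), August (31): 28 + 31 + 30 + 31 + 30 + 31 + 31 = 212 days.
September 1–5, 2334: 5 days.
Total: 26 + 212 + 5 = 243 days.

243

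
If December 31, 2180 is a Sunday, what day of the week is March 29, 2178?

Sunday

Count forward from the earlier date (March 29, 2178) to the later (December 31, 2180):
March 29, 2178 → March 29, 2179: 365 days.
March 29, 2179 → March 29, 2180: 366 days (2180 is a leap year).
March 2180: 31 − 29 = 2 days remain.
Then April (30), May (31), June (30), July (31), August (31), September (30), October (31), November (30): 30 + 31 + 30 + 31 + 31 + 30 + 31 + 30 = 244 days.
December 1–31, 2180: 31 days.
Residual: 277 days.
Total: 1008 days.
1008 is a multiple of 7, so March 29, 2178 falls on the same weekday: Sunday.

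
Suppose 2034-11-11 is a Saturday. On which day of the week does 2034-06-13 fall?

Tuesday

Count forward from the earlier date (June 13, 2034) to the later (November 11, 2034):
June 2034: 30 − 13 = 17 days remain.
Then July (31), August (31), September (30), October (31): 31 + 31 + 30 + 31 = 123 days.
November 1–11, 2034: 11 days.
Total: 17 + 123 + 11 = 151 days.
151 mod 7 = 4, so 4 days before Saturday is Tuesday.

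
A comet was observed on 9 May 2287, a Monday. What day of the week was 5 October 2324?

Sunday

Day-of-year of May 9, 2287: 129.
Day-of-year of October 5, 2324: 279.
2287 has 365 days, so 365 − 129 = 236 days remain in 2287.
Full years 2288–2323: 28 common + 8 leap = 28×365 + 8×366 = 13148 days.
Total: 236 + 13148 + 279 = 13663 days.
13663 mod 7 = 6, so 6 days after Monday is Sunday.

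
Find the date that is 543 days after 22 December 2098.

18 June 2100

Count 543 days after December 22, 2098:
December 22, 2098 → December 22, 2099: 365 days.
December 2099: 31 − 22 = 9 days remain.
Then January (31), February 2100 (28), March (31), April (30), May (31): 31 + 28 + 31 + 30 + 31 = 151 days.
June 1–18, 2100: 18 days.
Residual: 178 days.
Total: 543 days.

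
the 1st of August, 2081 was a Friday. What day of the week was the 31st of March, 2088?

Wednesday

August 1, 2081 → August 1, 2082: 365 days.
August 1, 2082 → August 1, 2083: 365 days.
August 1, 2083 → August 1, 2084: 366 days (2084 is a leap year).
August 1, 2084 → August 1, 2085: 365 days.
August 1, 2085 → August 1, 2086: 365 days.
August 1, 2086 → August 1, 2087: 365 days.
August 2087: 31 − 1 = 30 days remain.
Then September (30), October (31), November (30), December (31), January (31), February 2088 (29): 30 + 31 + 30 + 31 + 31 + 29 = 182 days.
March 1–31, 2088: 31 days.
Residual: 243 days.
Total: 2434 days.
2434 mod 7 = 5, so 5 days after Friday is Wednesday.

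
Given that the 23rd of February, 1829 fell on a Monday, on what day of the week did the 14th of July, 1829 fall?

February 1829: 28 − 23 = 5 days remain (1829 is not a leap year, so February has 28 days).
Then March (31), April (30), May (31), June (30): 31 + 30 + 31 + 30 = 122 days.
July 1–14, 1829: 14 days.
Total: 5 + 122 + 14 = 141 days.
141 mod 7 = 1, so 1 day after Monday is Tuesday.

Tuesday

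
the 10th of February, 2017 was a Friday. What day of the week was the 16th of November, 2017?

Thursday

February 2017: 28 − 10 = 18 days remain (2017 is not a leap year, so February has 28 days).
Then March (31), April (30), May (31), June (30), July (31), August (31), September (30), October (31): 31 + 30 + 31 + 30 + 31 + 31 + 30 + 31 = 245 days.
November 1–16, 2017: 16 days.
Total: 18 + 245 + 16 = 279 days.
279 mod 7 = 6, so 6 days after Friday is Thursday.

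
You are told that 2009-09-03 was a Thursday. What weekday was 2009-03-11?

Wednesday

Count forward from the earlier date (March 11, 2009) to the later (September 3, 2009):
March 2009: 31 − 11 = 20 days remain.
Then April (30), May (31), June (30), July (31), August (31): 30 + 31 + 30 + 31 + 31 = 153 days.
September 1–3, 2009: 3 days.
Total: 20 + 153 + 3 = 176 days.
176 mod 7 = 1, so 1 day before Thursday is Wednesday.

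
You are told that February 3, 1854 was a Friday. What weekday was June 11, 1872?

Tuesday

Day-of-year of February 3, 1854: 34.
Day-of-year of June 11, 1872: 163.
1854 has 365 days, so 365 − 34 = 331 days remain in 1854.
Full years 1855–1871: 13 common + 4 leap = 13×365 + 4×366 = 6209 days.
Total: 331 + 6209 + 163 = 6703 days.
6703 mod 7 = 4, so 4 days after Friday is Tuesday.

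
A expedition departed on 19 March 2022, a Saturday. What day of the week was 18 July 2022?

Monday

March 2022: 31 − 19 = 12 days remain.
Then April (30), May (31), June (30): 30 + 31 + 30 = 91 days.
July 1–18, 2022: 18 days.
Total: 12 + 91 + 18 = 121 days.
121 mod 7 = 2, so 2 days after Saturday is Monday.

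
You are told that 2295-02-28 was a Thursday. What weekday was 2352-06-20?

Friday

Day-of-year of February 28, 2295: 59.
Day-of-year of June 20, 2352: 172.
2295 has 365 days, so 365 − 59 = 306 days remain in 2295.
Full years 2296–2351: 43 common + 13 leap = 43×365 + 13×366 = 20453 days.
Total: 306 + 20453 + 172 = 20931 days.
20931 mod 7 = 1, so 1 day after Thursday is Friday.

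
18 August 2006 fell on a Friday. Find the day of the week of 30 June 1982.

Count forward from the earlier date (June 30, 1982) to the later (August 18, 2006):
From June 30, 1982 to June 30, 2006: 24 years, of which 6 contain a Feb 29 — 18×365 + 6×366 = 8766 days.
(2000 is a leap year (divisible by 400).)
June 2006: 30 − 30 = 0 days remain.
Then July (31): 31 days.
August 1–18, 2006: 18 days.
Residual: 49 days.
Total: 8815 days.
8815 mod 7 = 2, so 2 days before Friday is Wednesday.

Wednesday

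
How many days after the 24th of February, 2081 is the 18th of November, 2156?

Day-of-year of February 24, 2081: 55.
Day-of-year of November 18, 2156: 323.
2081 has 365 days, so 365 − 55 = 310 days remain in 2081.
Full years 2082–2155: 57 common + 17 leap = 57×365 + 17×366 = 27027 days.
Total: 310 + 27027 + 323 = 27660 days.

27660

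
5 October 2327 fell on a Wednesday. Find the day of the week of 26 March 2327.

Count forward from the earlier date (March 26, 2327) to the later (October 5, 2327):
March 2327: 31 − 26 = 5 days remain.
Then April (30), May (31), June (30), July (31), August (31), September (30): 30 + 31 + 30 + 31 + 31 + 30 = 183 days.
October 1–5, 2327: 5 days.
Total: 5 + 183 + 5 = 193 days.
193 mod 7 = 4, so 4 days before Wednesday is Saturday.

Saturday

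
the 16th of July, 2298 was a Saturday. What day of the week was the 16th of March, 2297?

Tuesday

Count forward from the earlier date (March 16, 2297) to the later (July 16, 2298):
March 16, 2297 → March 16, 2298: 365 days.
March 2298: 31 − 16 = 15 days remain.
Then April (30), May (31), June (30): 30 + 31 + 30 = 91 days.
July 1–16, 2298: 16 days.
Residual: 122 days.
Total: 487 days.
487 mod 7 = 4, so 4 days before Saturday is Tuesday.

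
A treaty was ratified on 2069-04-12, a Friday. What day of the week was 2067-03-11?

Friday

Count forward from the earlier date (March 11, 2067) to the later (April 12, 2069):
Day-of-year of March 11, 2067: 70.
Day-of-year of April 12, 2069: 102.
2067 has 365 days, so 365 − 70 = 295 days remain in 2067.
Full years: 2068: 366. Sum = 366.
Total: 295 + 366 + 102 = 763 days.
763 is a multiple of 7, so 2067-03-11 falls on the same weekday: Friday.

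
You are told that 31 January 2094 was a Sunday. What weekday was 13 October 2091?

Saturday

Count forward from the earlier date (October 13, 2091) to the later (January 31, 2094):
Day-of-year of October 13, 2091: 286.
Day-of-year of January 31, 2094: 31.
2091 has 365 days, so 365 − 286 = 79 days remain in 2091.
Full years: 2092: 366; 2093: 365. Sum = 731.
Total: 79 + 731 + 31 = 841 days.
841 mod 7 = 1, so 1 day before Sunday is Saturday.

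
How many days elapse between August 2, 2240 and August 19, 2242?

August 2, 2240 → August 2, 2241: 365 days.
August 2, 2241 → August 2, 2242: 365 days.
Within August 2242: 19 − 2 = 17 days.
Total: 747 days.

747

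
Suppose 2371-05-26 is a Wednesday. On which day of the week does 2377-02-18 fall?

Day-of-year of May 26, 2371: 146.
Day-of-year of February 18, 2377: 49.
2371 has 365 days, so 365 − 146 = 219 days remain in 2371.
Full years: 2372: 366; 2373: 365; 2374: 365; 2375: 365; 2376: 366. Sum = 1827.
Total: 219 + 1827 + 49 = 2095 days.
2095 mod 7 = 2, so 2 days after Wednesday is Friday.

Friday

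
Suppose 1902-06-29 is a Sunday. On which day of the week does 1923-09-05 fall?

Wednesday

Day-of-year of June 29, 1902: 180.
Day-of-year of September 5, 1923: 248.
1902 has 365 days, so 365 − 180 = 185 days remain in 1902.
Full years 1903–1922: 15 common + 5 leap = 15×365 + 5×366 = 7305 days.
Total: 185 + 7305 + 248 = 7738 days.
7738 mod 7 = 3, so 3 days after Sunday is Wednesday.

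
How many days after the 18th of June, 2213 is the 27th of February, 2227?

5002

From June 18, 2213 to June 18, 2226: 13 years, of which 3 contain a Feb 29 — 10×365 + 3×366 = 4748 days.
June 2226: 30 − 18 = 12 days remain.
Then July (31), August (31), September (30), October (31), November (30), December (31), January (31): 31 + 31 + 30 + 31 + 30 + 31 + 31 = 215 days.
February 1–27, 2227: 27 days (2227 is not a leap year).
Residual: 254 days.
Total: 5002 days.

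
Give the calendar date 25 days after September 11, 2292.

October 6, 2292

Count 25 days after September 11, 2292:
September 2292: 30 − 11 = 19 days remain.
October 1–6, 2292: 6 days.
Total: 19 + 6 = 25 days.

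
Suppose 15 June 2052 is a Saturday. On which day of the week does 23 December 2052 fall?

Monday

June 2052: 30 − 15 = 15 days remain.
Then July (31), August (31), September (30), October (31), November (30): 31 + 31 + 30 + 31 + 30 = 153 days.
December 1–23, 2052: 23 days.
Total: 15 + 153 + 23 = 191 days.
191 mod 7 = 2, so 2 days after Saturday is Monday.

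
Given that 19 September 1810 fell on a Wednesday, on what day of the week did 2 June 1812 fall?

Tuesday

September 19, 1810 → September 19, 1811: 365 days.
September 1811: 30 − 19 = 11 days remain.
Then October (31), November (30), December (31), January (31), February 1812 (29), March (31), April (30), May (31): 31 + 30 + 31 + 31 + 29 + 31 + 30 + 31 = 244 days.
June 1–2, 1812: 2 days.
Residual: 257 days.
Total: 622 days.
622 mod 7 = 6, so 6 days after Wednesday is Tuesday.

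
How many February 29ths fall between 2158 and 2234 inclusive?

18

Years divisible by 4: 2160, 2164, …, 2232 — 19 in all.
Of these, 2200 is divisible by 100 but not 400, so not leap.
Leap years: 19 − 1 = 18.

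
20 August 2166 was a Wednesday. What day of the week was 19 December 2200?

From August 20, 2166 to August 20, 2200: 34 years, of which 8 contain a Feb 29 — 26×365 + 8×366 = 12418 days.
(2200 is not a leap year (divisible by 100 but not 400).)
August 2200: 31 − 20 = 11 days remain.
Then September (30), October (31), November (30): 30 + 31 + 30 = 91 days.
December 1–19, 2200: 19 days.
Residual: 121 days.
Total: 12539 days.
12539 mod 7 = 2, so 2 days after Wednesday is Friday.

Friday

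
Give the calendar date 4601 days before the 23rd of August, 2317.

the 17th of January, 2305

Count 4601 days before August 23, 2317:
From January 17, 2305 to January 17, 2317: 12 years, of which 3 contain a Feb 29 — 9×365 + 3×366 = 4383 days.
January 2317: 31 − 17 = 14 days remain.
Then February 2317 (28), March (31), April (30), May (31), June (30), July (31): 28 + 31 + 30 + 31 + 30 + 31 = 181 days.
August 1–23, 2317: 23 days.
Residual: 218 days.
Total: 4601 days.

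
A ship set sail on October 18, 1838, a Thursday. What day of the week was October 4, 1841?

Monday

Day-of-year of October 18, 1838: 291.
Day-of-year of October 4, 1841: 277.
1838 has 365 days, so 365 − 291 = 74 days remain in 1838.
Full years: 1839: 365; 1840: 366. Sum = 731.
Total: 74 + 731 + 277 = 1082 days.
1082 mod 7 = 4, so 4 days after Thursday is Monday.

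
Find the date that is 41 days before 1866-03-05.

1866-01-23

Count 41 days before March 5, 1866:
January 1866: 31 − 23 = 8 days remain.
Then February 1866 (28): 28 days.
March 1–5, 1866: 5 days.
Total: 8 + 28 + 5 = 41 days.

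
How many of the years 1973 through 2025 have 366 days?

13

Years divisible by 4: 1976, 1980, …, 2024 — 13 in all.
2000 is divisible by 400, so still leap.
No century exceptions apply. Count: 13.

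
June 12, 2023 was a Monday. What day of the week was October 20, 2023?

June 2023: 30 − 12 = 18 days remain.
Then July (31), August (31), September (30): 31 + 31 + 30 = 92 days.
October 1–20, 2023: 20 days.
Total: 18 + 92 + 20 = 130 days.
130 mod 7 = 4, so 4 days after Monday is Friday.

Friday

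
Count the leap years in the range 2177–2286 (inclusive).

26

Years divisible by 4: 2180, 2184, …, 2284 — 27 in all.
Of these, 2200 is divisible by 100 but not 400, so not leap.
Leap years: 27 − 1 = 26.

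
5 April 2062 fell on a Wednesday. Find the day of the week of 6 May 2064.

April 2062: 30 − 5 = 25 days remain.
Then 24 full months totalling 731 days.
May 1–6, 2064: 6 days.
Total: 25 + 731 + 6 = 762 days.
762 mod 7 = 6, so 6 days after Wednesday is Tuesday.

Tuesday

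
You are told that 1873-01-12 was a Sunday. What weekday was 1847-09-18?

Count forward from the earlier date (September 18, 1847) to the later (January 12, 1873):
Day-of-year of September 18, 1847: 261.
Day-of-year of January 12, 1873: 12.
1847 has 365 days, so 365 − 261 = 104 days remain in 1847.
Full years 1848–1872: 18 common + 7 leap = 18×365 + 7×366 = 9132 days.
Total: 104 + 9132 + 12 = 9248 days.
9248 mod 7 = 1, so 1 day before Sunday is Saturday.

Saturday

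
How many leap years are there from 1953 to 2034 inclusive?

Years divisible by 4: 1956, 1960, …, 2032 — 20 in all.
2000 is divisible by 400, so still leap.
No century exceptions apply. Count: 20.

20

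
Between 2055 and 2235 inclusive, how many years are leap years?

Years divisible by 4: 2056, 2060, …, 2232 — 45 in all.
Of these, 2100, 2200 are divisible by 100 but not 400, so not leap.
Leap years: 45 − 2 = 43.

43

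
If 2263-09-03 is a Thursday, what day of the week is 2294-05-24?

From September 3, 2263 to September 3, 2293: 30 years, of which 8 contain a Feb 29 — 22×365 + 8×366 = 10958 days.
September 2293: 30 − 3 = 27 days remain.
Then October (31), November (30), December (31), January (31), February 2294 (28), March (31), April (30): 31 + 30 + 31 + 31 + 28 + 31 + 30 = 212 days.
May 1–24, 2294: 24 days.
Residual: 263 days.
Total: 11221 days.
11221 is a multiple of 7, so 2294-05-24 falls on the same weekday: Thursday.

Thursday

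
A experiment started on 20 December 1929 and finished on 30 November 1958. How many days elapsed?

Day-of-year of December 20, 1929: 354.
Day-of-year of November 30, 1958: 334.
1929 has 365 days, so 365 − 354 = 11 days remain in 1929.
Full years 1930–1957: 21 common + 7 leap = 21×365 + 7×366 = 10227 days.
Total: 11 + 10227 + 334 = 10572 days.

10572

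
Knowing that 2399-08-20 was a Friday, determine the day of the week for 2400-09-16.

August 2399: 31 − 20 = 11 days remain.
Then 12 full months totalling 366 days.
September 1–16, 2400: 16 days.
Total: 11 + 366 + 16 = 393 days.
393 mod 7 = 1, so 1 day after Friday is Saturday.

Saturday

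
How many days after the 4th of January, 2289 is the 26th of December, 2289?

January 2289: 31 − 4 = 27 days remain.
Then 10 full months totalling 303 days.
December 1–26, 2289: 26 days.
Total: 27 + 303 + 26 = 356 days.

356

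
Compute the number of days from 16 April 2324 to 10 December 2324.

238

April 2324: 30 − 16 = 14 days remain.
Then May (31), June (30), July (31), August (31), September (30), October (31), November (30): 31 + 30 + 31 + 31 + 30 + 31 + 30 = 214 days.
December 1–10, 2324: 10 days.
Total: 14 + 214 + 10 = 238 days.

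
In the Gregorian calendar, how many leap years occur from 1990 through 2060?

18

Years divisible by 4: 1992, 1996, …, 2060 — 18 in all.
2000 is divisible by 400, so still leap.
No century exceptions apply. Count: 18.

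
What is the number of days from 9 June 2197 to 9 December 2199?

Day-of-year of June 9, 2197: 160.
Day-of-year of December 9, 2199: 343.
2197 has 365 days, so 365 − 160 = 205 days remain in 2197.
Full years: 2198: 365. Sum = 365.
Total: 205 + 365 + 343 = 913 days.

913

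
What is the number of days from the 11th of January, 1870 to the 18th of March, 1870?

66

January 1870: 31 − 11 = 20 days remain.
Then February 1870 (28): 28 days.
March 1–18, 1870: 18 days.
Total: 20 + 28 + 18 = 66 days.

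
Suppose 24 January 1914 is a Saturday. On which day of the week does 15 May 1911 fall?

Count forward from the earlier date (May 15, 1911) to the later (January 24, 1914):
May 15, 1911 → May 15, 1912: 366 days (1912 is a leap year).
May 15, 1912 → May 15, 1913: 365 days.
May 1913: 31 − 15 = 16 days remain.
Then June (30), July (31), August (31), September (30), October (31), November (30), December (31): 30 + 31 + 31 + 30 + 31 + 30 + 31 = 214 days.
January 1–24, 1914: 24 days.
Residual: 254 days.
Total: 985 days.
985 mod 7 = 5, so 5 days before Saturday is Monday.

Monday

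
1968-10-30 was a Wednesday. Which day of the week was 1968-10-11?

Count forward from the earlier date (October 11, 1968) to the later (October 30, 1968):
Within October 1968: 30 − 11 = 19 days.
19 mod 7 = 5, so 5 days before Wednesday is Friday.

Friday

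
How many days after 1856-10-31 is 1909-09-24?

Day-of-year of October 31, 1856: 305.
Day-of-year of September 24, 1909: 267.
1856 has 366 days, so 366 − 305 = 61 days remain in 1856.
Full years 1857–1908: 40 common + 12 leap = 40×365 + 12×366 = 18992 days.
Total: 61 + 18992 + 267 = 19320 days.

19320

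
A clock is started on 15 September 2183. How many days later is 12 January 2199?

5598

From September 15, 2183 to September 15, 2198: 15 years, of which 4 contain a Feb 29 — 11×365 + 4×366 = 5479 days.
September 2198: 30 − 15 = 15 days remain.
Then October (31), November (30), December (31): 31 + 30 + 31 = 92 days.
January 1–12, 2199: 12 days.
Residual: 119 days.
Total: 5598 days.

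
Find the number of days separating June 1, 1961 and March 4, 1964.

Day-of-year of June 1, 1961: 152.
Day-of-year of March 4, 1964: 64.
1961 has 365 days, so 365 − 152 = 213 days remain in 1961.
Full years: 1962: 365; 1963: 365. Sum = 730.
Total: 213 + 730 + 64 = 1007 days.

1007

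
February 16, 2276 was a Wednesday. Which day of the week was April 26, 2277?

Day-of-year of February 16, 2276: 47.
Day-of-year of April 26, 2277: 116.
2276 has 366 days, so 366 − 47 = 319 days remain in 2276.
Total: 319 + 116 = 435 days.
435 mod 7 = 1, so 1 day after Wednesday is Thursday.

Thursday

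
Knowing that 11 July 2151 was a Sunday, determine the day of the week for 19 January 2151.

Tuesday

Count forward from the earlier date (January 19, 2151) to the later (July 11, 2151):
January 2151: 31 − 19 = 12 days remain.
Then February 2151 (28), March (31), April (30), May (31), June (30): 28 + 31 + 30 + 31 + 30 = 150 days.
July 1–11, 2151: 11 days.
Total: 12 + 150 + 11 = 173 days.
173 mod 7 = 5, so 5 days before Sunday is Tuesday.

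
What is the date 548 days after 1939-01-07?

1940-07-08

Count 548 days after January 7, 1939:
January 1939: 31 − 7 = 24 days remain.
Then 17 full months totalling 516 days.
July 1–8, 1940: 8 days.
Total: 24 + 516 + 8 = 548 days.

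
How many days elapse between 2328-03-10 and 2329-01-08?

304

March 2328: 31 − 10 = 21 days remain.
Then 9 full months totalling 275 days.
January 1–8, 2329: 8 days.
Total: 21 + 275 + 8 = 304 days.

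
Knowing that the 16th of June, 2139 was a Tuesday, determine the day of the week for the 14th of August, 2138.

Count forward from the earlier date (August 14, 2138) to the later (June 16, 2139):
August 2138: 31 − 14 = 17 days remain.
Then 9 full months totalling 273 days.
June 1–16, 2139: 16 days.
Residual: 306 days.
Total: 306 days.
306 mod 7 = 5, so 5 days before Tuesday is Thursday.

Thursday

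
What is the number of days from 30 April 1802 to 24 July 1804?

816

Day-of-year of April 30, 1802: 120.
Day-of-year of July 24, 1804: 206.
1802 has 365 days, so 365 − 120 = 245 days remain in 1802.
Full years: 1803: 365. Sum = 365.
Total: 245 + 365 + 206 = 816 days.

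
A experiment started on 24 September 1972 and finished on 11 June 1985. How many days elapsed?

4643

Day-of-year of September 24, 1972: 268.
Day-of-year of June 11, 1985: 162.
1972 has 366 days, so 366 − 268 = 98 days remain in 1972.
Full years 1973–1984: 9 common + 3 leap = 9×365 + 3×366 = 4383 days.
Total: 98 + 4383 + 162 = 4643 days.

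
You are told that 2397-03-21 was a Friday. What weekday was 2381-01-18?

Count forward from the earlier date (January 18, 2381) to the later (March 21, 2397):
From January 18, 2381 to January 18, 2397: 16 years, of which 4 contain a Feb 29 — 12×365 + 4×366 = 5844 days.
January 2397: 31 − 18 = 13 days remain.
Then February 2397 (28): 28 days.
March 1–21, 2397: 21 days.
Residual: 62 days.
Total: 5906 days.
5906 mod 7 = 5, so 5 days before Friday is Sunday.

Sunday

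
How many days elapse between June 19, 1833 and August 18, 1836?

1156

June 19, 1833 → June 19, 1834: 365 days.
June 19, 1834 → June 19, 1835: 365 days.
June 19, 1835 → June 19, 1836: 366 days (1836 is a leap year).
June 1836: 30 − 19 = 11 days remain.
Then July (31): 31 days.
August 1–18, 1836: 18 days.
Residual: 60 days.
Total: 1156 days.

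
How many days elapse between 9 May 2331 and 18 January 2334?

May 9, 2331 → May 9, 2332: 366 days (2332 is a leap year).
May 9, 2332 → May 9, 2333: 365 days.
May 2333: 31 − 9 = 22 days remain.
Then June (30), July (31), August (31), September (30), October (31), November (30), December (31): 30 + 31 + 31 + 30 + 31 + 30 + 31 = 214 days.
January 1–18, 2334: 18 days.
Residual: 254 days.
Total: 985 days.

985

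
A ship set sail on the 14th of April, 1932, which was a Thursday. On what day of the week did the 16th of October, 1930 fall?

Thursday

Count forward from the earlier date (October 16, 1930) to the later (April 14, 1932):
October 16, 1930 → October 16, 1931: 365 days.
October 1931: 31 − 16 = 15 days remain.
Then November (30), December (31), January (31), February 1932 (29), March (31): 30 + 31 + 31 + 29 + 31 = 152 days.
April 1–14, 1932: 14 days.
Residual: 181 days.
Total: 546 days.
546 is a multiple of 7, so the 16th of October, 1930 falls on the same weekday: Thursday.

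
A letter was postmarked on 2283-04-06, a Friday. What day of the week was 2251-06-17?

Tuesday

Count forward from the earlier date (June 17, 2251) to the later (April 6, 2283):
Day-of-year of June 17, 2251: 168.
Day-of-year of April 6, 2283: 96.
2251 has 365 days, so 365 − 168 = 197 days remain in 2251.
Full years 2252–2282: 23 common + 8 leap = 23×365 + 8×366 = 11323 days.
Total: 197 + 11323 + 96 = 11616 days.
11616 mod 7 = 3, so 3 days before Friday is Tuesday.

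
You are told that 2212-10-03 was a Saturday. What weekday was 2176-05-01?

Wednesday

Count forward from the earlier date (May 1, 2176) to the later (October 3, 2212):
From May 1, 2176 to May 1, 2212: 36 years, of which 8 contain a Feb 29 — 28×365 + 8×366 = 13148 days.
(2200 is not a leap year (divisible by 100 but not 400).)
May 2212: 31 − 1 = 30 days remain.
Then June (30), July (31), August (31), September (30): 30 + 31 + 31 + 30 = 122 days.
October 1–3, 2212: 3 days.
Residual: 155 days.
Total: 13303 days.
13303 mod 7 = 3, so 3 days before Saturday is Wednesday.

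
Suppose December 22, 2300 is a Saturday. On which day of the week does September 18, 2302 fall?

Thursday

Day-of-year of December 22, 2300: 356.
Day-of-year of September 18, 2302: 261.
2300 has 365 days, so 365 − 356 = 9 days remain in 2300.
Full years: 2301: 365. Sum = 365.
Total: 9 + 365 + 261 = 635 days.
635 mod 7 = 5, so 5 days after Saturday is Thursday.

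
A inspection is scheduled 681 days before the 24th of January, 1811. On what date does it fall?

the 14th of March, 1809

Count 681 days before January 24, 1811:
Day-of-year of March 14, 1809: 73.
Day-of-year of January 24, 1811: 24.
1809 has 365 days, so 365 − 73 = 292 days remain in 1809.
Full years: 1810: 365. Sum = 365.
Total: 292 + 365 + 24 = 681 days.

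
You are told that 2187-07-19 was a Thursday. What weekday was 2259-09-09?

Friday

Day-of-year of July 19, 2187: 200.
Day-of-year of September 9, 2259: 252.
2187 has 365 days, so 365 − 200 = 165 days remain in 2187.
Full years 2188–2258: 54 common + 17 leap = 54×365 + 17×366 = 25932 days.
Total: 165 + 25932 + 252 = 26349 days.
26349 mod 7 = 1, so 1 day after Thursday is Friday.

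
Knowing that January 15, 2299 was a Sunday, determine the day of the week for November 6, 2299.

Monday

January 2299: 31 − 15 = 16 days remain.
Then 9 full months totalling 273 days.
November 1–6, 2299: 6 days.
Total: 16 + 273 + 6 = 295 days.
295 mod 7 = 1, so 1 day after Sunday is Monday.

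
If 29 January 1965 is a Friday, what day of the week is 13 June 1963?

Count forward from the earlier date (June 13, 1963) to the later (January 29, 1965):
June 1963: 30 − 13 = 17 days remain.
Then 18 full months totalling 550 days.
January 1–29, 1965: 29 days.
Total: 17 + 550 + 29 = 596 days.
596 mod 7 = 1, so 1 day before Friday is Thursday.

Thursday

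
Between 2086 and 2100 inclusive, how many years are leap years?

Years divisible by 4 in [2086, 2100]: 2088, 2092, 2096, 2100.
Of these, 2100 is divisible by 100 but not 400, so not leap.
Leap years: 4 − 1 = 3.

3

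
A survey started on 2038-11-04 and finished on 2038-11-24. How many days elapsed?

Within November 2038: 24 − 4 = 20 days.

20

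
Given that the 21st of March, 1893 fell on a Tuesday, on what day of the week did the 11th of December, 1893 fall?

March 1893: 31 − 21 = 10 days remain.
Then April (30), May (31), June (30), July (31), August (31), September (30), October (31), November (30): 30 + 31 + 30 + 31 + 31 + 30 + 31 + 30 = 244 days.
December 1–11, 1893: 11 days.
Total: 10 + 244 + 11 = 265 days.
265 mod 7 = 6, so 6 days after Tuesday is Monday.

Monday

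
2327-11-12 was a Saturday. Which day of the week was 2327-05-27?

Friday

Count forward from the earlier date (May 27, 2327) to the later (November 12, 2327):
May 2327: 31 − 27 = 4 days remain.
Then June (30), July (31), August (31), September (30), October (31): 30 + 31 + 31 + 30 + 31 = 153 days.
November 1–12, 2327: 12 days.
Total: 4 + 153 + 12 = 169 days.
169 mod 7 = 1, so 1 day before Saturday is Friday.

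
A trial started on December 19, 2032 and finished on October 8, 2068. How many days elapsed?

13077

From December 19, 2032 to December 19, 2067: 35 years, of which 8 contain a Feb 29 — 27×365 + 8×366 = 12783 days.
December 2067: 31 − 19 = 12 days remain.
Then 9 full months totalling 274 days.
October 1–8, 2068: 8 days.
Residual: 294 days.
Total: 13077 days.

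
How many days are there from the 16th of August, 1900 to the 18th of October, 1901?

Day-of-year of August 16, 1900: 228.
Day-of-year of October 18, 1901: 291.
1900 has 365 days, so 365 − 228 = 137 days remain in 1900.
Total: 137 + 291 = 428 days.

428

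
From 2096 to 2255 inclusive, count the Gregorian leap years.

38

Years divisible by 4: 2096, 2100, …, 2252 — 40 in all.
Of these, 2100, 2200 are divisible by 100 but not 400, so not leap.
Leap years: 40 − 2 = 38.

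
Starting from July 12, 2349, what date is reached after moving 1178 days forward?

October 2, 2352

Count 1178 days after July 12, 2349:
Day-of-year of July 12, 2349: 193.
Day-of-year of October 2, 2352: 276.
2349 has 365 days, so 365 − 193 = 172 days remain in 2349.
Full years: 2350: 365; 2351: 365. Sum = 730.
Total: 172 + 730 + 276 = 1178 days.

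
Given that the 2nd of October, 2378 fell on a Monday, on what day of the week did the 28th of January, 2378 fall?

Saturday

Count forward from the earlier date (January 28, 2378) to the later (October 2, 2378):
January 2378: 31 − 28 = 3 days remain.
Then February 2378 (28), March (31), April (30), May (31), June (30), July (31), August (31), September (30): 28 + 31 + 30 + 31 + 30 + 31 + 31 + 30 = 242 days.
October 1–2, 2378: 2 days.
Total: 3 + 242 + 2 = 247 days.
247 mod 7 = 2, so 2 days before Monday is Saturday.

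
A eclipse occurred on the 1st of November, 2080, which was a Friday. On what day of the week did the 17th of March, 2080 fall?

Sunday

Count forward from the earlier date (March 17, 2080) to the later (November 1, 2080):
March 2080: 31 − 17 = 14 days remain.
Then April (30), May (31), June (30), July (31), August (31), September (30), October (31): 30 + 31 + 30 + 31 + 31 + 30 + 31 = 214 days.
November 1, 2080: 1 day.
Total: 14 + 214 + 1 = 229 days.
229 mod 7 = 5, so 5 days before Friday is Sunday.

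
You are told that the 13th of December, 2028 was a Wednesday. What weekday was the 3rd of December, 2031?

December 13, 2028 → December 13, 2029: 365 days.
December 13, 2029 → December 13, 2030: 365 days.
December 2030: 31 − 13 = 18 days remain.
Then 11 full months totalling 334 days.
December 1–3, 2031: 3 days.
Residual: 355 days.
Total: 1085 days.
1085 is a multiple of 7, so the 3rd of December, 2031 falls on the same weekday: Wednesday.

Wednesday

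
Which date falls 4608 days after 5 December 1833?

18 July 1846

Count 4608 days after December 5, 1833:
Day-of-year of December 5, 1833: 339.
Day-of-year of July 18, 1846: 199.
1833 has 365 days, so 365 − 339 = 26 days remain in 1833.
Full years 1834–1845: 9 common + 3 leap = 9×365 + 3×366 = 4383 days.
Total: 26 + 4383 + 199 = 4608 days.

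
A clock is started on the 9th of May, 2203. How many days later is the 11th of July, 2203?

May 2203: 31 − 9 = 22 days remain.
Then June (30): 30 days.
July 1–11, 2203: 11 days.
Total: 22 + 30 + 11 = 63 days.

63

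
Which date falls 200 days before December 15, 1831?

May 29, 1831

Count 200 days before December 15, 1831:
May 1831: 31 − 29 = 2 days remain.
Then June (30), July (31), August (31), September (30), October (31), November (30): 30 + 31 + 31 + 30 + 31 + 30 = 183 days.
December 1–15, 1831: 15 days.
Total: 2 + 183 + 15 = 200 days.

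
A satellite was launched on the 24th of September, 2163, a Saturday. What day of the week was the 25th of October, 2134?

Count forward from the earlier date (October 25, 2134) to the later (September 24, 2163):
From October 25, 2134 to October 25, 2162: 28 years, of which 7 contain a Feb 29 — 21×365 + 7×366 = 10227 days.
October 2162: 31 − 25 = 6 days remain.
Then 10 full months totalling 304 days.
September 1–24, 2163: 24 days.
Residual: 334 days.
Total: 10561 days.
10561 mod 7 = 5, so 5 days before Saturday is Monday.

Monday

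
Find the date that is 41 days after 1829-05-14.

1829-06-24

Count 41 days after May 14, 1829:
May 1829: 31 − 14 = 17 days remain.
June 1–24, 1829: 24 days.
Total: 17 + 24 = 41 days.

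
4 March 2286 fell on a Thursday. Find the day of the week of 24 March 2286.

Wednesday

Within March 2286: 24 − 4 = 20 days.
20 mod 7 = 6, so 6 days after Thursday is Wednesday.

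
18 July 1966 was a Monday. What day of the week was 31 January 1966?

Monday

Count forward from the earlier date (January 31, 1966) to the later (July 18, 1966):
January 1966: 31 − 31 = 0 days remain.
Then February 1966 (28), March (31), April (30), May (31), June (30): 28 + 31 + 30 + 31 + 30 = 150 days.
July 1–18, 1966: 18 days.
Total: 0 + 150 + 18 = 168 days.
168 is a multiple of 7, so 31 January 1966 falls on the same weekday: Monday.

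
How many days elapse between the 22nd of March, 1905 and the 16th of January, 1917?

4318

From March 22, 1905 to March 22, 1916: 11 years, of which 3 contain a Feb 29 — 8×365 + 3×366 = 4018 days.
March 1916: 31 − 22 = 9 days remain.
Then 9 full months totalling 275 days.
January 1–16, 1917: 16 days.
Residual: 300 days.
Total: 4318 days.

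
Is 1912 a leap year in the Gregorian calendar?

1912 is a leap year.

Yes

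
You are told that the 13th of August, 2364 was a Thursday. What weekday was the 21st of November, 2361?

Count forward from the earlier date (November 21, 2361) to the later (August 13, 2364):
Day-of-year of November 21, 2361: 325.
Day-of-year of August 13, 2364: 226.
2361 has 365 days, so 365 − 325 = 40 days remain in 2361.
Full years: 2362: 365; 2363: 365. Sum = 730.
Total: 40 + 730 + 226 = 996 days.
996 mod 7 = 2, so 2 days before Thursday is Tuesday.

Tuesday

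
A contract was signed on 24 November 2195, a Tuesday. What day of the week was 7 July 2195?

Count forward from the earlier date (July 7, 2195) to the later (November 24, 2195):
July 2195: 31 − 7 = 24 days remain.
Then August (31), September (30), October (31): 31 + 30 + 31 = 92 days.
November 1–24, 2195: 24 days.
Total: 24 + 92 + 24 = 140 days.
140 is a multiple of 7, so 7 July 2195 falls on the same weekday: Tuesday.

Tuesday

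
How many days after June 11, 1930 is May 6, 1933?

Day-of-year of June 11, 1930: 162.
Day-of-year of May 6, 1933: 126.
1930 has 365 days, so 365 − 162 = 203 days remain in 1930.
Full years: 1931: 365; 1932: 366. Sum = 731.
Total: 203 + 731 + 126 = 1060 days.

1060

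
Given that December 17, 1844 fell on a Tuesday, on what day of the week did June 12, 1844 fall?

Count forward from the earlier date (June 12, 1844) to the later (December 17, 1844):
June 1844: 30 − 12 = 18 days remain.
Then July (31), August (31), September (30), October (31), November (30): 31 + 31 + 30 + 31 + 30 = 153 days.
December 1–17, 1844: 17 days.
Total: 18 + 153 + 17 = 188 days.
188 mod 7 = 6, so 6 days before Tuesday is Wednesday.

Wednesday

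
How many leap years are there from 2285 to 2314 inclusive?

Years divisible by 4 in [2285, 2314]: 2288, 2292, 2296, 2300, 2304, 2308, 2312.
Of these, 2300 is divisible by 100 but not 400, so not leap.
Leap years: 7 − 1 = 6.

6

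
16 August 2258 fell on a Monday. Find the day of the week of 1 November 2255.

Thursday

Count forward from the earlier date (November 1, 2255) to the later (August 16, 2258):
Day-of-year of November 1, 2255: 305.
Day-of-year of August 16, 2258: 228.
2255 has 365 days, so 365 − 305 = 60 days remain in 2255.
Full years: 2256: 366; 2257: 365. Sum = 731.
Total: 60 + 731 + 228 = 1019 days.
1019 mod 7 = 4, so 4 days before Monday is Thursday.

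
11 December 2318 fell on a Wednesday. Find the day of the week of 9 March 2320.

Tuesday

Day-of-year of December 11, 2318: 345.
Day-of-year of March 9, 2320: 69.
2318 has 365 days, so 365 − 345 = 20 days remain in 2318.
Full years: 2319: 365. Sum = 365.
Total: 20 + 365 + 69 = 454 days.
454 mod 7 = 6, so 6 days after Wednesday is Tuesday.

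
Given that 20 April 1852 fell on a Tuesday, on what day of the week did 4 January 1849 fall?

Thursday

Count forward from the earlier date (January 4, 1849) to the later (April 20, 1852):
January 4, 1849 → January 4, 1850: 365 days.
January 4, 1850 → January 4, 1851: 365 days.
January 4, 1851 → January 4, 1852: 365 days.
January 1852: 31 − 4 = 27 days remain.
Then February 1852 (29), March (31): 29 + 31 = 60 days.
April 1–20, 1852: 20 days.
Residual: 107 days.
Total: 1202 days.
1202 mod 7 = 5, so 5 days before Tuesday is Thursday.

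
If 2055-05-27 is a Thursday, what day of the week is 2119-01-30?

Monday

Day-of-year of May 27, 2055: 147.
Day-of-year of January 30, 2119: 30.
2055 has 365 days, so 365 − 147 = 218 days remain in 2055.
Full years 2056–2118: 48 common + 15 leap = 48×365 + 15×366 = 23010 days.
Total: 218 + 23010 + 30 = 23258 days.
23258 mod 7 = 4, so 4 days after Thursday is Monday.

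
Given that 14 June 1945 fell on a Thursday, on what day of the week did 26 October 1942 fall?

Monday

Count forward from the earlier date (October 26, 1942) to the later (June 14, 1945):
Day-of-year of October 26, 1942: 299.
Day-of-year of June 14, 1945: 165.
1942 has 365 days, so 365 − 299 = 66 days remain in 1942.
Full years: 1943: 365; 1944: 366. Sum = 731.
Total: 66 + 731 + 165 = 962 days.
962 mod 7 = 3, so 3 days before Thursday is Monday.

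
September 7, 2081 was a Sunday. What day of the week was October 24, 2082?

Saturday

September 7, 2081 → September 7, 2082: 365 days.
September 2082: 30 − 7 = 23 days remain.
October 1–24, 2082: 24 days.
Residual: 47 days.
Total: 412 days.
412 mod 7 = 6, so 6 days after Sunday is Saturday.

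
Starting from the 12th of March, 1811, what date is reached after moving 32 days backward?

the 8th of February, 1811

Count 32 days before March 12, 1811:
February 1811: 28 − 8 = 20 days remain (1811 is not a leap year, so February has 28 days).
March 1–12, 1811: 12 days.
Total: 20 + 12 = 32 days.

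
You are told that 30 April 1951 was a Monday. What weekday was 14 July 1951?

Saturday

April 1951: 30 − 30 = 0 days remain.
Then May (31), June (30): 31 + 30 = 61 days.
July 1–14, 1951: 14 days.
Total: 0 + 61 + 14 = 75 days.
75 mod 7 = 5, so 5 days after Monday is Saturday.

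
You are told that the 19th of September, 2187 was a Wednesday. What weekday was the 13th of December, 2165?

Count forward from the earlier date (December 13, 2165) to the later (September 19, 2187):
Day-of-year of December 13, 2165: 347.
Day-of-year of September 19, 2187: 262.
2165 has 365 days, so 365 − 347 = 18 days remain in 2165.
Full years 2166–2186: 16 common + 5 leap = 16×365 + 5×366 = 7670 days.
Total: 18 + 7670 + 262 = 7950 days.
7950 mod 7 = 5, so 5 days before Wednesday is Friday.

Friday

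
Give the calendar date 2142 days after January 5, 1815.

November 16, 1820

Count 2142 days after January 5, 1815:
January 5, 1815 → January 5, 1816: 365 days.
January 5, 1816 → January 5, 1817: 366 days (1816 is a leap year).
January 5, 1817 → January 5, 1818: 365 days.
January 5, 1818 → January 5, 1819: 365 days.
January 5, 1819 → January 5, 1820: 365 days.
January 1820: 31 − 5 = 26 days remain.
Then 9 full months totalling 274 days.
November 1–16, 1820: 16 days.
Residual: 316 days.
Total: 2142 days.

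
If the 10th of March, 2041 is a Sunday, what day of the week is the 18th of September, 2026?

Count forward from the earlier date (September 18, 2026) to the later (March 10, 2041):
From September 18, 2026 to September 18, 2040: 14 years, of which 4 contain a Feb 29 — 10×365 + 4×366 = 5114 days.
September 2040: 30 − 18 = 12 days remain.
Then October (31), November (30), December (31), January (31), February 2041 (28): 31 + 30 + 31 + 31 + 28 = 151 days.
March 1–10, 2041: 10 days.
Residual: 173 days.
Total: 5287 days.
5287 mod 7 = 2, so 2 days before Sunday is Friday.

Friday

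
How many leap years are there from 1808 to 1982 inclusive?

43

Years divisible by 4: 1808, 1812, …, 1980 — 44 in all.
Of these, 1900 is divisible by 100 but not 400, so not leap.
Leap years: 44 − 1 = 43.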